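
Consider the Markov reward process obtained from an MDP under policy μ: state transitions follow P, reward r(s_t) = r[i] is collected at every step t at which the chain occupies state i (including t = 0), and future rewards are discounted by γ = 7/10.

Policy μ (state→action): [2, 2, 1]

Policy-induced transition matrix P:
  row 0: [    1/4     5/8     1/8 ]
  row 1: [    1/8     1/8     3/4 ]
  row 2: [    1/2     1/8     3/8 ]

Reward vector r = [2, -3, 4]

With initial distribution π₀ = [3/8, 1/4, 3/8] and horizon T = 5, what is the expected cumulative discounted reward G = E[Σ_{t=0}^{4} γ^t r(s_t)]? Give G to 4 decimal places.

t=0: π = [0.3750, 0.2500, 0.3750], E[r] = 1.5000, γ^t·E[r] = 1.500000, running G = 1.500000
t=1: π = [0.3125, 0.3125, 0.3750], E[r] = 1.1875, γ^t·E[r] = 0.831250, running G = 2.331250
t=2: π = [0.3047, 0.2813, 0.4141], E[r] = 1.4219, γ^t·E[r] = 0.696719, running G = 3.027969
t=3: π = [0.3184, 0.2773, 0.4043], E[r] = 1.4219, γ^t·E[r] = 0.487703, running G = 3.515672
t=4: π = [0.3164, 0.2842, 0.3994], E[r] = 1.3779, γ^t·E[r] = 0.330841, running G = 3.846513

G = 3.8465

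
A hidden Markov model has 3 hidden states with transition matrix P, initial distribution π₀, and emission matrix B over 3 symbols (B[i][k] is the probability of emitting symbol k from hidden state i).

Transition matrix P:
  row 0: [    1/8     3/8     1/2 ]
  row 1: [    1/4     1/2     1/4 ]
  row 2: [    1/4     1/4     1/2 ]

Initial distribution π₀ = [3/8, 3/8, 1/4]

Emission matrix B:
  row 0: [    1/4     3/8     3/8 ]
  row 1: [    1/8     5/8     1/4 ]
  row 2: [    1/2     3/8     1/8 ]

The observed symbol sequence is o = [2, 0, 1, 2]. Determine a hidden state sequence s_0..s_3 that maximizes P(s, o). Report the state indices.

path = [0, 2, 1, 1]

t=0: δ = [1.406e-01, 9.375e-02, 3.125e-02]  (obs o_0=2)
t=1: δ = [5.859e-03, 6.592e-03, 3.516e-02]  ψ = [1, 0, 0]  (obs o_1=0)
t=2: δ = [3.296e-03, 5.493e-03, 6.592e-03]  ψ = [2, 2, 2]  (obs o_2=1)
t=3: δ = [6.180e-04, 6.866e-04, 4.120e-04]  ψ = [2, 1, 2]  (obs o_3=2)
backtrack: best end state = 1; path = [0, 2, 1, 1]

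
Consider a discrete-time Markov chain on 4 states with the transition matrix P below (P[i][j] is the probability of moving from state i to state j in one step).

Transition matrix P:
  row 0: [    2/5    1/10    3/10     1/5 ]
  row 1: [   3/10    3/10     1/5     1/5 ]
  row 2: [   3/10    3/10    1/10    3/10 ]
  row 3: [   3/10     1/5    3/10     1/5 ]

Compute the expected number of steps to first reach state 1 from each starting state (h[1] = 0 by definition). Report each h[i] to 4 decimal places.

h = [5.7971, 0.0000, 4.7826, 5.2174]

First-step conditioning: h[1] = 0; for i ≠ 1, h[i] = 1 + Σ_k P[i][k]·h[k].
  h[0] = 1 + 2/5·h[0] + 3/10·h[2] + 1/5·h[3]
  h[2] = 1 + 3/10·h[0] + 1/10·h[2] + 3/10·h[3]
  h[3] = 1 + 3/10·h[0] + 3/10·h[2] + 1/5·h[3]
Solving the 3×3 linear system over states ≠ 1 gives exactly h = [400/69, 0, 110/23, 120/23] (h[1] = 0 is the target).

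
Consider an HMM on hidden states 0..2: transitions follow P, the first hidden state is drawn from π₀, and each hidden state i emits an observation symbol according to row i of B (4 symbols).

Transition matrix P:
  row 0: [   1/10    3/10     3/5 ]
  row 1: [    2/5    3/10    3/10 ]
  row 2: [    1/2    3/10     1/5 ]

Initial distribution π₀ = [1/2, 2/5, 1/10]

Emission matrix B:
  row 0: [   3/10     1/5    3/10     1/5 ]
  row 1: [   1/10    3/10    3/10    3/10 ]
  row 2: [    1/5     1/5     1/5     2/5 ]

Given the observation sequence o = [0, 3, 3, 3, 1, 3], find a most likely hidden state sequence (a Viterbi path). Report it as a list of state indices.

t=0: δ = [1.500e-01, 4.000e-02, 2.000e-02]  (obs o_0=0)
t=1: δ = [3.200e-03, 1.350e-02, 3.600e-02]  ψ = [1, 0, 0]  (obs o_1=3)
t=2: δ = [3.600e-03, 3.240e-03, 2.880e-03]  ψ = [2, 2, 2]  (obs o_2=3)
t=3: δ = [2.880e-04, 3.240e-04, 8.640e-04]  ψ = [2, 0, 0]  (obs o_3=3)
t=4: δ = [8.640e-05, 7.776e-05, 3.456e-05]  ψ = [2, 2, 0]  (obs o_4=1)
t=5: δ = [6.221e-06, 7.776e-06, 2.074e-05]  ψ = [1, 0, 0]  (obs o_5=3)
backtrack: best end state = 2; path = [0, 2, 0, 2, 0, 2]

path = [0, 2, 0, 2, 0, 2]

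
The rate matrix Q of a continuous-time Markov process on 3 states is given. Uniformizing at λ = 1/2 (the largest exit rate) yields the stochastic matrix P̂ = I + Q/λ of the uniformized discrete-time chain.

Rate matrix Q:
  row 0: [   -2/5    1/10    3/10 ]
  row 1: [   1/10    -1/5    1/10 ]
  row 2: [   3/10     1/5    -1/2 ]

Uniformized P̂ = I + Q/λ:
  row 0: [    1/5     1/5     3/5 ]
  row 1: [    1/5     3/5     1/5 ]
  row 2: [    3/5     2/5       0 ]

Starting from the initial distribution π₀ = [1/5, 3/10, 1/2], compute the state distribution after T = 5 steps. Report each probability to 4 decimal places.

π = [0.3132, 0.4244, 0.2624]

t=0: π = [0.2000, 0.3000, 0.5000]
t=1: π = [0.4000, 0.4200, 0.1800]
t=2: π = [0.2720, 0.4040, 0.3240]
t=3: π = [0.3296, 0.4264, 0.2440]
t=4: π = [0.2976, 0.4194, 0.2830]
t=5: π = [0.3132, 0.4244, 0.2624]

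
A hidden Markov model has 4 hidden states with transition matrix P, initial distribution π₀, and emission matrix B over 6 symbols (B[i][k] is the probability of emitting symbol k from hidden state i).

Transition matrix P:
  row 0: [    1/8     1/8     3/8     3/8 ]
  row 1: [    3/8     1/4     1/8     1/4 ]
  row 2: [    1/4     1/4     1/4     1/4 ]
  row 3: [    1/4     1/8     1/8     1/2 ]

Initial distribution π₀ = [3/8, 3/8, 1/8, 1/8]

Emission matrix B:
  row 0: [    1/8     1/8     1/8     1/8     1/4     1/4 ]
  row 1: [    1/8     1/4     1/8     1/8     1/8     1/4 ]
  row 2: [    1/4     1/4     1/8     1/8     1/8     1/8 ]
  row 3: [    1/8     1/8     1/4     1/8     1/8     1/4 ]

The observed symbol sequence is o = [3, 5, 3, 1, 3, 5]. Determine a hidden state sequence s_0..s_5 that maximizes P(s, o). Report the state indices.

path = [0, 3, 3, 3, 3, 3]

t=0: δ = [4.688e-02, 4.688e-02, 1.562e-02, 1.562e-02]  (obs o_0=3)
t=1: δ = [4.395e-03, 2.930e-03, 2.197e-03, 4.395e-03]  ψ = [1, 1, 0, 0]  (obs o_1=5)
t=2: δ = [1.373e-04, 9.155e-05, 2.060e-04, 2.747e-04]  ψ = [1, 1, 0, 3]  (obs o_2=3)
t=3: δ = [8.583e-06, 1.287e-05, 1.287e-05, 1.717e-05]  ψ = [3, 2, 0, 3]  (obs o_3=1)
t=4: δ = [6.035e-07, 4.023e-07, 4.023e-07, 1.073e-06]  ψ = [1, 1, 0, 3]  (obs o_4=3)
t=5: δ = [6.706e-08, 3.353e-08, 2.829e-08, 1.341e-07]  ψ = [3, 3, 0, 3]  (obs o_5=5)
backtrack: best end state = 3; path = [0, 3, 3, 3, 3, 3]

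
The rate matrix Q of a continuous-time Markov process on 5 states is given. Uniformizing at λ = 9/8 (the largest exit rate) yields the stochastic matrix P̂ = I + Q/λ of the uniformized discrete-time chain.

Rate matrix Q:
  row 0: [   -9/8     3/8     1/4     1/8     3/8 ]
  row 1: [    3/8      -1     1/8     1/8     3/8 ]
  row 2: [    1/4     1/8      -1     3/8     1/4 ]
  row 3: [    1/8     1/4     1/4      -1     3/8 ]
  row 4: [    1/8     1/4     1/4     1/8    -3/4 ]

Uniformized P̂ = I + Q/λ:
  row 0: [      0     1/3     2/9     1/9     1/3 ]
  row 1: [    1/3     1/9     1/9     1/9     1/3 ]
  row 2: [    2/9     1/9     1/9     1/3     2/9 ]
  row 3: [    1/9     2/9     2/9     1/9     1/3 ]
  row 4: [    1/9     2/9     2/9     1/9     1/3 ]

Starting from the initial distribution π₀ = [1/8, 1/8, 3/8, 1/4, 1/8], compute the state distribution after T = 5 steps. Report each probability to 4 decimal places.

π = [0.1578, 0.1976, 0.1801, 0.1512, 0.3133]

t=0: π = [0.1250, 0.1250, 0.3750, 0.2500, 0.1250]
t=1: π = [0.1667, 0.1806, 0.1667, 0.1944, 0.2917]
t=2: π = [0.1512, 0.2022, 0.1836, 0.1481, 0.3148]
t=3: π = [0.1596, 0.1962, 0.1794, 0.1519, 0.3129]
t=4: π = [0.1569, 0.1982, 0.1805, 0.1510, 0.3134]
t=5: π = [0.1578, 0.1976, 0.1801, 0.1512, 0.3133]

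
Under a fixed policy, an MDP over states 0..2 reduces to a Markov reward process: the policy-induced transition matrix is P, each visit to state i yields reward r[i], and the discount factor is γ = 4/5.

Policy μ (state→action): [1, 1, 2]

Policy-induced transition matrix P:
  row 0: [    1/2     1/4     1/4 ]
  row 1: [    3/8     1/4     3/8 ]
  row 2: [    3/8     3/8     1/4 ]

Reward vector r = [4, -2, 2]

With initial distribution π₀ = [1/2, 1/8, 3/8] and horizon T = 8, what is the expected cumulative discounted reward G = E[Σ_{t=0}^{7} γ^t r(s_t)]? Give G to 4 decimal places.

G = 7.9054

t=0: π = [0.5000, 0.1250, 0.3750], E[r] = 2.5000, γ^t·E[r] = 2.500000, running G = 2.500000
t=1: π = [0.4375, 0.2969, 0.2656], E[r] = 1.6875, γ^t·E[r] = 1.350000, running G = 3.850000
t=2: π = [0.4297, 0.2832, 0.2871], E[r] = 1.7266, γ^t·E[r] = 1.105000, running G = 4.955000
t=3: π = [0.4287, 0.2859, 0.2854], E[r] = 1.7139, γ^t·E[r] = 0.877500, running G = 5.832500
t=4: π = [0.4286, 0.2857, 0.2857], E[r] = 1.7145, γ^t·E[r] = 0.702250, running G = 6.534750
t=5: π = [0.4286, 0.2857, 0.2857], E[r] = 1.7143, γ^t·E[r] = 0.561735, running G = 7.096485
t=6: π = [0.4286, 0.2857, 0.2857], E[r] = 1.7143, γ^t·E[r] = 0.449391, running G = 7.545876
t=7: π = [0.4286, 0.2857, 0.2857], E[r] = 1.7143, γ^t·E[r] = 0.359512, running G = 7.905387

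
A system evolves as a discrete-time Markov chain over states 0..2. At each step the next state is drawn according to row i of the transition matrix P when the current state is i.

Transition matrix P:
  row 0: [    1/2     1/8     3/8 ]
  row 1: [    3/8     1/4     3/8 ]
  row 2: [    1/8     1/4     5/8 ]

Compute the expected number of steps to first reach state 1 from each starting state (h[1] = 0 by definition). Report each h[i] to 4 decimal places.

First-step conditioning: h[1] = 0; for i ≠ 1, h[i] = 1 + Σ_k P[i][k]·h[k].
  h[0] = 1 + 1/2·h[0] + 3/8·h[2]
  h[2] = 1 + 1/8·h[0] + 5/8·h[2]
Solving the 2×2 linear system over states ≠ 1 gives exactly h = [16/3, 0, 40/9] (h[1] = 0 is the target).

h = [5.3333, 0.0000, 4.4444]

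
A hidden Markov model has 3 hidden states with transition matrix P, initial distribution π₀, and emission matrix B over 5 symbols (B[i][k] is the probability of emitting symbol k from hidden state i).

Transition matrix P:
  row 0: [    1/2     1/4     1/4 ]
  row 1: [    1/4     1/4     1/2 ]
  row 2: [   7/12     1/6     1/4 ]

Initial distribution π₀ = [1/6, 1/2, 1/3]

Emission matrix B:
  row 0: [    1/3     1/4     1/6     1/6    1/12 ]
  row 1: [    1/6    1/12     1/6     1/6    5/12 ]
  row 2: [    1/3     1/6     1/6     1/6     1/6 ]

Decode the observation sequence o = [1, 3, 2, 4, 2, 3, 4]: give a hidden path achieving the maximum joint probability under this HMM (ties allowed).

t=0: δ = [4.167e-02, 4.167e-02, 5.556e-02]  (obs o_0=1)
t=1: δ = [5.401e-03, 1.736e-03, 3.472e-03]  ψ = [2, 0, 1]  (obs o_1=3)
t=2: δ = [4.501e-04, 2.251e-04, 2.251e-04]  ψ = [0, 0, 0]  (obs o_2=2)
t=3: δ = [1.875e-05, 4.689e-05, 1.875e-05]  ψ = [0, 0, 0]  (obs o_3=4)
t=4: δ = [1.954e-06, 1.954e-06, 3.907e-06]  ψ = [1, 1, 1]  (obs o_4=2)
t=5: δ = [3.799e-07, 1.085e-07, 1.628e-07]  ψ = [2, 2, 1]  (obs o_5=3)
t=6: δ = [1.583e-08, 3.957e-08, 1.583e-08]  ψ = [0, 0, 0]  (obs o_6=4)
backtrack: best end state = 1; path = [2, 0, 0, 1, 2, 0, 1]

path = [2, 0, 0, 1, 2, 0, 1]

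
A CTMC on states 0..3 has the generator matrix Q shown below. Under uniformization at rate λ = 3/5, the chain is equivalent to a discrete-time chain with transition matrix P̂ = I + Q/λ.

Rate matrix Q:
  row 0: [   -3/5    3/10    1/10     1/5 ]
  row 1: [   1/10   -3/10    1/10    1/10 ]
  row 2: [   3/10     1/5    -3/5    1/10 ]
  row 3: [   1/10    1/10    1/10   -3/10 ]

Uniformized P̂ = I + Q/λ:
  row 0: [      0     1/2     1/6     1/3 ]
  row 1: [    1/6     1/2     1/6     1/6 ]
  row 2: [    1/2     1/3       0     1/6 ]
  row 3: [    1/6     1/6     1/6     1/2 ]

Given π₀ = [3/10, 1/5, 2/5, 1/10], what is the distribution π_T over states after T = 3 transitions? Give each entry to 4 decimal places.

t=0: π = [0.3000, 0.2000, 0.4000, 0.1000]
t=1: π = [0.2500, 0.4000, 0.1000, 0.2500]
t=2: π = [0.1583, 0.4000, 0.1500, 0.2917]
t=3: π = [0.1903, 0.3778, 0.1417, 0.2903]

π = [0.1903, 0.3778, 0.1417, 0.2903]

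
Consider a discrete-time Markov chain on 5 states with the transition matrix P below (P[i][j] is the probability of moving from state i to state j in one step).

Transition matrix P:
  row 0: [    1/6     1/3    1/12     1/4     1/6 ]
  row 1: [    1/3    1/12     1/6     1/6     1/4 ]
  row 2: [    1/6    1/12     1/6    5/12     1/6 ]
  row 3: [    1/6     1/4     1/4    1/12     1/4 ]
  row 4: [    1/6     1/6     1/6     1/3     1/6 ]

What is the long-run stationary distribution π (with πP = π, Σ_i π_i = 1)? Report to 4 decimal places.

π = [0.1983, 0.1897, 0.1701, 0.2395, 0.2024]

Balance equations π_j = Σ_i π_i·P[i][j]:
  π_0 = 1/6·π_0 + 1/3·π_1 + 1/6·π_2 + 1/6·π_3 + 1/6·π_4
  π_1 = 1/3·π_0 + 1/12·π_1 + 1/12·π_2 + 1/4·π_3 + 1/6·π_4
  π_2 = 1/12·π_0 + 1/6·π_1 + 1/6·π_2 + 1/4·π_3 + 1/6·π_4
  π_3 = 1/4·π_0 + 1/6·π_1 + 5/12·π_2 + 1/12·π_3 + 1/3·π_4
  normalize: π_0 + π_1 + π_2 + π_3 + π_4 = 1
Solving the linear system gives exactly π = [2723/13733, 2605/13733, 2336/13733, 3289/13733, 2780/13733].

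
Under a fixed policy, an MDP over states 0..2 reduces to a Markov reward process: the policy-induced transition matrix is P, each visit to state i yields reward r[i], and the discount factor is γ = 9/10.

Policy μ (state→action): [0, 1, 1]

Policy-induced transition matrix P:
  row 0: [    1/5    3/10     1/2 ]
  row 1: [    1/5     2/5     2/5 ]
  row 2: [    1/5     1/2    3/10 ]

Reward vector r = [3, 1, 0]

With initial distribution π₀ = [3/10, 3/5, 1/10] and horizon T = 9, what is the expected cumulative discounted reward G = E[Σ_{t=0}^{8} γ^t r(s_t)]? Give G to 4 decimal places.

t=0: π = [0.3000, 0.6000, 0.1000], E[r] = 1.5000, γ^t·E[r] = 1.500000, running G = 1.500000
t=1: π = [0.2000, 0.3800, 0.4200], E[r] = 0.9800, γ^t·E[r] = 0.882000, running G = 2.382000
t=2: π = [0.2000, 0.4220, 0.3780], E[r] = 1.0220, γ^t·E[r] = 0.827820, running G = 3.209820
t=3: π = [0.2000, 0.4178, 0.3822], E[r] = 1.0178, γ^t·E[r] = 0.741976, running G = 3.951796
t=4: π = [0.2000, 0.4182, 0.3818], E[r] = 1.0182, γ^t·E[r] = 0.668054, running G = 4.619850
t=5: π = [0.2000, 0.4182, 0.3818], E[r] = 1.0182, γ^t·E[r] = 0.601224, running G = 5.221074
t=6: π = [0.2000, 0.4182, 0.3818], E[r] = 1.0182, γ^t·E[r] = 0.541104, running G = 5.762178
t=7: π = [0.2000, 0.4182, 0.3818], E[r] = 1.0182, γ^t·E[r] = 0.486993, running G = 6.249171
t=8: π = [0.2000, 0.4182, 0.3818], E[r] = 1.0182, γ^t·E[r] = 0.438294, running G = 6.687465

G = 6.6875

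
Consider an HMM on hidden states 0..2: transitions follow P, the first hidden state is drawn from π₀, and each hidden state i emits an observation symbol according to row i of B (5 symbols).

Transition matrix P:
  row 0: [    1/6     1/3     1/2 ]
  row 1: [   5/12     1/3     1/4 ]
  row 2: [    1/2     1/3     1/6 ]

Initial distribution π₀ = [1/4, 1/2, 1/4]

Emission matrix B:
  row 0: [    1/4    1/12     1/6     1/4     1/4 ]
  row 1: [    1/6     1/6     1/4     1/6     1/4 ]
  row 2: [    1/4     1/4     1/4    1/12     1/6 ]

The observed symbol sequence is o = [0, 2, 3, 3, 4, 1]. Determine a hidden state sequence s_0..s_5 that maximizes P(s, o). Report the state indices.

t=0: δ = [6.250e-02, 8.333e-02, 6.250e-02]  (obs o_0=0)
t=1: δ = [5.787e-03, 6.944e-03, 7.812e-03]  ψ = [1, 1, 0]  (obs o_1=2)
t=2: δ = [9.766e-04, 4.340e-04, 2.411e-04]  ψ = [2, 2, 0]  (obs o_2=3)
t=3: δ = [4.521e-05, 5.425e-05, 4.069e-05]  ψ = [1, 0, 0]  (obs o_3=3)
t=4: δ = [5.651e-06, 4.521e-06, 3.768e-06]  ψ = [1, 1, 0]  (obs o_4=4)
t=5: δ = [1.570e-07, 3.140e-07, 7.064e-07]  ψ = [1, 0, 0]  (obs o_5=1)
backtrack: best end state = 2; path = [0, 2, 0, 1, 0, 2]

path = [0, 2, 0, 1, 0, 2]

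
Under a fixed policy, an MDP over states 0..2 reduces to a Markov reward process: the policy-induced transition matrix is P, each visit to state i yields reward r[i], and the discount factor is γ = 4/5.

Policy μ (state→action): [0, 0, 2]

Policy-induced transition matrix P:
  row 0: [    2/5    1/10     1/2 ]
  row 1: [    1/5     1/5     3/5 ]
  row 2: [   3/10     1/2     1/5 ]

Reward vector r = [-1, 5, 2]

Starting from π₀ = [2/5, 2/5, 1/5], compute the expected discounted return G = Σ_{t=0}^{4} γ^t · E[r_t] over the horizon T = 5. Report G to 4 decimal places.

t=0: π = [0.4000, 0.4000, 0.2000], E[r] = 2.0000, γ^t·E[r] = 2.000000, running G = 2.000000
t=1: π = [0.3000, 0.2200, 0.4800], E[r] = 1.7600, γ^t·E[r] = 1.408000, running G = 3.408000
t=2: π = [0.3080, 0.3140, 0.3780], E[r] = 2.0180, γ^t·E[r] = 1.291520, running G = 4.699520
t=3: π = [0.2994, 0.2826, 0.4180], E[r] = 1.9496, γ^t·E[r] = 0.998195, running G = 5.697715
t=4: π = [0.3017, 0.2955, 0.4029], E[r] = 1.9813, γ^t·E[r] = 0.811557, running G = 6.509272

G = 6.5093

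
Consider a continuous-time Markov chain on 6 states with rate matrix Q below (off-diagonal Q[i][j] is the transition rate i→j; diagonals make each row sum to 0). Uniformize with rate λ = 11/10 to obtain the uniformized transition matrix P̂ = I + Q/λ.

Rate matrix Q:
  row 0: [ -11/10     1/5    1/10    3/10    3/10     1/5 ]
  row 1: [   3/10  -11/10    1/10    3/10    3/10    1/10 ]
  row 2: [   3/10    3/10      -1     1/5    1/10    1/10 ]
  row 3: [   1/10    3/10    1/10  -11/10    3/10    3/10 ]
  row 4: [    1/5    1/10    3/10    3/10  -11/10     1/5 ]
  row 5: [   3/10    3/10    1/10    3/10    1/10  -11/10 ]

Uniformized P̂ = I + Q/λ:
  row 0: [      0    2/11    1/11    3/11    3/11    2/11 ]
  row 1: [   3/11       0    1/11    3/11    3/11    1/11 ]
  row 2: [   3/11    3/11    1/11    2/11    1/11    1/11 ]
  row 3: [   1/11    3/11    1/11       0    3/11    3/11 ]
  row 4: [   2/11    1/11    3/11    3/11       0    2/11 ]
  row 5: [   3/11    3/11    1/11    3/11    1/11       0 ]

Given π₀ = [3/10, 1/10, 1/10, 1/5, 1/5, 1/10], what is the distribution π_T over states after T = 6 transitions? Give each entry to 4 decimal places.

t=0: π = [0.3000, 0.1000, 0.1000, 0.2000, 0.2000, 0.1000]
t=1: π = [0.1364, 0.1818, 0.1273, 0.2091, 0.1818, 0.1636]
t=2: π = [0.1810, 0.1777, 0.1240, 0.2041, 0.1702, 0.1430]
t=3: π = [0.1708, 0.1769, 0.1219, 0.2058, 0.1778, 0.1470]
t=4: π = [0.1726, 0.1766, 0.1232, 0.2055, 0.1754, 0.1466]
t=5: π = [0.1723, 0.1770, 0.1228, 0.2055, 0.1758, 0.1466]
t=6: π = [0.1724, 0.1768, 0.1229, 0.2055, 0.1758, 0.1466]

π = [0.1724, 0.1768, 0.1229, 0.2055, 0.1758, 0.1466]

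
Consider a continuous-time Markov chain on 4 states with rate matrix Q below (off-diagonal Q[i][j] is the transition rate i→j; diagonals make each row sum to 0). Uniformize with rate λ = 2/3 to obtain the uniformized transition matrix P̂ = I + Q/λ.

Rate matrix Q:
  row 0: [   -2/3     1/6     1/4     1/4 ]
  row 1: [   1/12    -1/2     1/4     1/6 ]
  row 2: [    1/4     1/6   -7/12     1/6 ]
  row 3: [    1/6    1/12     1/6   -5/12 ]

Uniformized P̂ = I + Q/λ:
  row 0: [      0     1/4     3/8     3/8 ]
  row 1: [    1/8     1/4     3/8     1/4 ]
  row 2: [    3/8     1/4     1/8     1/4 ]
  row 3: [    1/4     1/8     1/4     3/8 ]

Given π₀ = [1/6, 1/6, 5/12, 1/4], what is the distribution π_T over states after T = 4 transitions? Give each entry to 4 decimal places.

t=0: π = [0.1667, 0.1667, 0.4167, 0.2500]
t=1: π = [0.2396, 0.2188, 0.2396, 0.3021]
t=2: π = [0.1927, 0.2122, 0.2773, 0.3177]
t=3: π = [0.2100, 0.2103, 0.2660, 0.3138]
t=4: π = [0.2045, 0.2108, 0.2693, 0.3155]

π = [0.2045, 0.2108, 0.2693, 0.3155]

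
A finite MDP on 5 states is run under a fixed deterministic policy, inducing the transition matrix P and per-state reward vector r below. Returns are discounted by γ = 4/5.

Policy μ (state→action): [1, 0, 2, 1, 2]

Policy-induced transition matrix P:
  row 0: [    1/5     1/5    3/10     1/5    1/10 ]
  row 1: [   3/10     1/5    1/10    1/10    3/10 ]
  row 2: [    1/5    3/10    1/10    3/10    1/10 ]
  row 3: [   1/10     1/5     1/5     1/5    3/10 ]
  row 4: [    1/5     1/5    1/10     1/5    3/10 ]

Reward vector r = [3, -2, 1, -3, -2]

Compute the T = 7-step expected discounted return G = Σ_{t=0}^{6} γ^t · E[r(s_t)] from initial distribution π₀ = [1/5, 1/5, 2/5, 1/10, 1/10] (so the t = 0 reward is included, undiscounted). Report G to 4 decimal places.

G = -1.9811

t=0: π = [0.2000, 0.2000, 0.4000, 0.1000, 0.1000], E[r] = 0.1000, γ^t·E[r] = 0.100000, running G = 0.100000
t=1: π = [0.2100, 0.2400, 0.1500, 0.2200, 0.1800], E[r] = -0.7200, γ^t·E[r] = -0.576000, running G = -0.476000
t=2: π = [0.2020, 0.2150, 0.1640, 0.1910, 0.2280], E[r] = -0.6890, γ^t·E[r] = -0.440960, running G = -0.916960
t=3: π = [0.2024, 0.2164, 0.1595, 0.1949, 0.2268], E[r] = -0.7044, γ^t·E[r] = -0.360653, running G = -1.277613
t=4: π = [0.2022, 0.2160, 0.1600, 0.1943, 0.2276], E[r] = -0.7037, γ^t·E[r] = -0.288215, running G = -1.565828
t=5: π = [0.2022, 0.2160, 0.1599, 0.1944, 0.2276], E[r] = -0.7040, γ^t·E[r] = -0.230686, running G = -1.796514
t=6: π = [0.2022, 0.2160, 0.1599, 0.1944, 0.2276], E[r] = -0.7040, γ^t·E[r] = -0.184541, running G = -1.981056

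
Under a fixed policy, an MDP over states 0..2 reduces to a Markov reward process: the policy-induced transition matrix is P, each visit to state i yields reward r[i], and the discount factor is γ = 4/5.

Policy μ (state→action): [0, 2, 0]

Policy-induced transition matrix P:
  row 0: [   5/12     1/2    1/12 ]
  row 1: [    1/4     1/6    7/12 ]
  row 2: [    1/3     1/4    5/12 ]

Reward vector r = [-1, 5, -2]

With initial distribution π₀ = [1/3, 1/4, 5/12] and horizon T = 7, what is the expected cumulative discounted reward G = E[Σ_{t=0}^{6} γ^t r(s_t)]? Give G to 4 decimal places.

t=0: π = [0.3333, 0.2500, 0.4167], E[r] = 0.0833, γ^t·E[r] = 0.083333, running G = 0.083333
t=1: π = [0.3403, 0.3125, 0.3472], E[r] = 0.5278, γ^t·E[r] = 0.422222, running G = 0.505556
t=2: π = [0.3356, 0.3090, 0.3553], E[r] = 0.4988, γ^t·E[r] = 0.319259, running G = 0.824815
t=3: π = [0.3356, 0.3082, 0.3563], E[r] = 0.4927, γ^t·E[r] = 0.252247, running G = 1.077062
t=4: π = [0.3356, 0.3082, 0.3562], E[r] = 0.4931, γ^t·E[r] = 0.201962, running G = 1.279024
t=5: π = [0.3356, 0.3082, 0.3562], E[r] = 0.4932, γ^t·E[r] = 0.161598, running G = 1.440622
t=6: π = [0.3356, 0.3082, 0.3562], E[r] = 0.4932, γ^t·E[r] = 0.129277, running G = 1.569898

G = 1.5699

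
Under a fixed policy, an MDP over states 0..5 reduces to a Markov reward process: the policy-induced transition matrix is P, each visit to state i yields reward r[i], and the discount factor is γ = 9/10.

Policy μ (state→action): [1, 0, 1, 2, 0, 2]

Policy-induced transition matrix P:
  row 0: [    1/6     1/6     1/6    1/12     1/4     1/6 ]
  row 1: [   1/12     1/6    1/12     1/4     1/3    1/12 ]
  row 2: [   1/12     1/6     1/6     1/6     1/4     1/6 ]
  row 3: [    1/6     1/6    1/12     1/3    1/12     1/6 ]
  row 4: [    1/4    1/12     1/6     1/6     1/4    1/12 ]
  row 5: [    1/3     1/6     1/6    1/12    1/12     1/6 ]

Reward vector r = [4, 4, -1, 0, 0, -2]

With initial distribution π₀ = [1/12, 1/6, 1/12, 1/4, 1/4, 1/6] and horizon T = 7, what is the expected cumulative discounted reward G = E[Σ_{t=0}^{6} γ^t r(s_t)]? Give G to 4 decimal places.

G = 4.4897

t=0: π = [0.0833, 0.1667, 0.0833, 0.2500, 0.2500, 0.1667], E[r] = 0.5833, γ^t·E[r] = 0.583333, running G = 0.583333
t=1: π = [0.1944, 0.1458, 0.1319, 0.2014, 0.1944, 0.1319], E[r] = 0.9653, γ^t·E[r] = 0.868750, running G = 1.452083
t=2: π = [0.1817, 0.1505, 0.1377, 0.1852, 0.2066, 0.1383], E[r] = 0.9144, γ^t·E[r] = 0.740625, running G = 2.192708
t=3: π = [0.1829, 0.1495, 0.1387, 0.1834, 0.2086, 0.1369], E[r] = 0.9170, γ^t·E[r] = 0.668461, running G = 2.861169
t=4: π = [0.1829, 0.1493, 0.1389, 0.1830, 0.2091, 0.1368], E[r] = 0.9160, γ^t·E[r] = 0.600971, running G = 3.462141
t=5: π = [0.1829, 0.1492, 0.1390, 0.1830, 0.2091, 0.1368], E[r] = 0.9159, γ^t·E[r] = 0.540829, running G = 4.002970
t=6: π = [0.1829, 0.1492, 0.1390, 0.1830, 0.2091, 0.1368], E[r] = 0.9159, γ^t·E[r] = 0.486735, running G = 4.489705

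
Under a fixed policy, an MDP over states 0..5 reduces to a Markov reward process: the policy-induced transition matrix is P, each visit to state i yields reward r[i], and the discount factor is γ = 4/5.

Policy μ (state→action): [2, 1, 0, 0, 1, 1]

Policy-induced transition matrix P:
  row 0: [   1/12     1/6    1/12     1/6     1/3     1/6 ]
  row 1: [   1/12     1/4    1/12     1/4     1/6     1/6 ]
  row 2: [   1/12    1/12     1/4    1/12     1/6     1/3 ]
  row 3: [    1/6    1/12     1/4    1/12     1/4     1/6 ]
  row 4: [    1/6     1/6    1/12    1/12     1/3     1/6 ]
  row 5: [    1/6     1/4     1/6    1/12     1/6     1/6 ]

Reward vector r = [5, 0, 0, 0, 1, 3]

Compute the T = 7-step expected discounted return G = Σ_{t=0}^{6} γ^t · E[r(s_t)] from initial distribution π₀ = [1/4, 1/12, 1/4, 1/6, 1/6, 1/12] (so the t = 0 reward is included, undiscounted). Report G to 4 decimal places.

t=0: π = [0.2500, 0.0833, 0.2500, 0.1667, 0.1667, 0.0833], E[r] = 1.6667, γ^t·E[r] = 1.666667, running G = 1.666667
t=1: π = [0.1181, 0.1458, 0.1597, 0.1181, 0.2500, 0.2083], E[r] = 1.4653, γ^t·E[r] = 1.172222, running G = 2.838889
t=2: π = [0.1314, 0.1730, 0.1470, 0.1175, 0.2378, 0.1933], E[r] = 1.4745, γ^t·E[r] = 0.943704, running G = 3.782593
t=3: π = [0.1291, 0.1752, 0.1435, 0.1231, 0.2380, 0.1912], E[r] = 1.4567, γ^t·E[r] = 0.745852, running G = 4.528444
t=4: π = [0.1294, 0.1750, 0.1437, 0.1233, 0.2381, 0.1906], E[r] = 1.4566, γ^t·E[r] = 0.596640, running G = 5.125085
t=5: π = [0.1293, 0.1749, 0.1437, 0.1233, 0.2382, 0.1906], E[r] = 1.4567, γ^t·E[r] = 0.477327, running G = 5.602412
t=6: π = [0.1293, 0.1749, 0.1437, 0.1233, 0.2382, 0.1906], E[r] = 1.4567, γ^t·E[r] = 0.381877, running G = 5.984289

G = 5.9843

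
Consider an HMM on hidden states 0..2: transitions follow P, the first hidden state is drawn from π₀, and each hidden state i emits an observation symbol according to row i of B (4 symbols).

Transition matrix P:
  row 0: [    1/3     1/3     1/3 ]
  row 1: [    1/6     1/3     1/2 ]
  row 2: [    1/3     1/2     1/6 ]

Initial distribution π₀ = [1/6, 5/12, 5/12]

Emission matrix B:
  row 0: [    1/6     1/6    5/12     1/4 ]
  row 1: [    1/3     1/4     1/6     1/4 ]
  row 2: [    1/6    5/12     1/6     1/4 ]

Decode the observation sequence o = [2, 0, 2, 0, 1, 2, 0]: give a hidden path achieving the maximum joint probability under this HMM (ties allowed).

t=0: δ = [6.944e-02, 6.944e-02, 6.944e-02]  (obs o_0=2)
t=1: δ = [3.858e-03, 1.157e-02, 5.787e-03]  ψ = [0, 2, 1]  (obs o_1=0)
t=2: δ = [8.038e-04, 6.430e-04, 9.645e-04]  ψ = [1, 1, 1]  (obs o_2=2)
t=3: δ = [5.358e-05, 1.608e-04, 5.358e-05]  ψ = [2, 2, 1]  (obs o_3=0)
t=4: δ = [4.465e-06, 1.340e-05, 3.349e-05]  ψ = [1, 1, 1]  (obs o_4=1)
t=5: δ = [4.651e-06, 2.791e-06, 1.116e-06]  ψ = [2, 2, 1]  (obs o_5=2)
t=6: δ = [2.584e-07, 5.168e-07, 2.584e-07]  ψ = [0, 0, 0]  (obs o_6=0)
backtrack: best end state = 1; path = [2, 1, 2, 1, 2, 0, 1]

path = [2, 1, 2, 1, 2, 0, 1]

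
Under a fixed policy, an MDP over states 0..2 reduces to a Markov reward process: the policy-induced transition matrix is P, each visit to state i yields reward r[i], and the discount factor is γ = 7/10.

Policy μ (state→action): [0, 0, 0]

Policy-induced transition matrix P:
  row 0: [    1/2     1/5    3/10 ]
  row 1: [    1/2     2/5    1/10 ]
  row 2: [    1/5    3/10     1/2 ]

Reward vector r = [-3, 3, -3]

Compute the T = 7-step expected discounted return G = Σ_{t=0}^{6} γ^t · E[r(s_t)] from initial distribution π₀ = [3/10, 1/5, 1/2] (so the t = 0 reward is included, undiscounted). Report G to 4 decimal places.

G = -4.3877

t=0: π = [0.3000, 0.2000, 0.5000], E[r] = -1.8000, γ^t·E[r] = -1.800000, running G = -1.800000
t=1: π = [0.3500, 0.2900, 0.3600], E[r] = -1.2600, γ^t·E[r] = -0.882000, running G = -2.682000
t=2: π = [0.3920, 0.2940, 0.3140], E[r] = -1.2360, γ^t·E[r] = -0.605640, running G = -3.287640
t=3: π = [0.4058, 0.2902, 0.3040], E[r] = -1.2588, γ^t·E[r] = -0.431768, running G = -3.719408
t=4: π = [0.4088, 0.2884, 0.3028], E[r] = -1.2694, γ^t·E[r] = -0.304773, running G = -4.024182
t=5: π = [0.4092, 0.2880, 0.3029], E[r] = -1.2722, γ^t·E[r] = -0.213821, running G = -4.238003
t=6: π = [0.4091, 0.2879, 0.3030], E[r] = -1.2727, γ^t·E[r] = -0.149735, running G = -4.387738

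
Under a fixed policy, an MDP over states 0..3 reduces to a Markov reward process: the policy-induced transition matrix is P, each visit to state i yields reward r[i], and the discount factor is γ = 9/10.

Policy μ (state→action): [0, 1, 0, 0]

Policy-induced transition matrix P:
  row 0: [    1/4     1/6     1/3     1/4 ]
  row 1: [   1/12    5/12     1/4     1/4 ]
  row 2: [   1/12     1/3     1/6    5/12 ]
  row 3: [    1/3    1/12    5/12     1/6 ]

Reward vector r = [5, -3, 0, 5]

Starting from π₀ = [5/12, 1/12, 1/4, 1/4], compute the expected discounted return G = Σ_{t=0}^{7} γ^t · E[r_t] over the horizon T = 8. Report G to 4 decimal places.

G = 10.5446

t=0: π = [0.4167, 0.0833, 0.2500, 0.2500], E[r] = 3.0833, γ^t·E[r] = 3.083333, running G = 3.083333
t=1: π = [0.2153, 0.2083, 0.3056, 0.2708], E[r] = 1.8056, γ^t·E[r] = 1.625000, running G = 4.708333
t=2: π = [0.1869, 0.2471, 0.2876, 0.2784], E[r] = 1.5851, γ^t·E[r] = 1.283906, running G = 5.992240
t=3: π = [0.1841, 0.2532, 0.2880, 0.2747], E[r] = 1.5345, γ^t·E[r] = 1.118672, running G = 7.110911
t=4: π = [0.1827, 0.2551, 0.2871, 0.2751], E[r] = 1.5238, γ^t·E[r] = 0.999773, running G = 8.110684
t=5: π = [0.1826, 0.2554, 0.2871, 0.2749], E[r] = 1.5214, γ^t·E[r] = 0.898345, running G = 9.009029
t=6: π = [0.1825, 0.2555, 0.2871, 0.2749], E[r] = 1.5208, γ^t·E[r] = 0.808233, running G = 9.817262
t=7: π = [0.1825, 0.2555, 0.2871, 0.2749], E[r] = 1.5207, γ^t·E[r] = 0.727353, running G = 10.544615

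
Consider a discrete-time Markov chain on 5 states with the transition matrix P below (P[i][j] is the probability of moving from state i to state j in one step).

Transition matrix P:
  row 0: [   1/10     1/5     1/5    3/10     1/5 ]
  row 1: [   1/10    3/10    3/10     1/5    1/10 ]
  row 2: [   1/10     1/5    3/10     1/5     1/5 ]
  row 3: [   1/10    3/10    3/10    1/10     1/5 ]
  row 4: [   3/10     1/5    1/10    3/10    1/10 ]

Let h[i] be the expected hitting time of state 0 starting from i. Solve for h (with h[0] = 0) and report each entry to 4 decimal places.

First-step conditioning: h[0] = 0; for i ≠ 0, h[i] = 1 + Σ_k P[i][k]·h[k].
  h[1] = 1 + 3/10·h[1] + 3/10·h[2] + 1/5·h[3] + 1/10·h[4]
  h[2] = 1 + 1/5·h[1] + 3/10·h[2] + 1/5·h[3] + 1/5·h[4]
  h[3] = 1 + 3/10·h[1] + 3/10·h[2] + 1/10·h[3] + 1/5·h[4]
  h[4] = 1 + 1/5·h[1] + 1/10·h[2] + 3/10·h[3] + 1/10·h[4]
Solving the 4×4 linear system over states ≠ 0 gives exactly h = [0, 5560/719, 5450/719, 5460/719, 4460/719] (h[0] = 0 is the target).

h = [0.0000, 7.7330, 7.5800, 7.5939, 6.2031]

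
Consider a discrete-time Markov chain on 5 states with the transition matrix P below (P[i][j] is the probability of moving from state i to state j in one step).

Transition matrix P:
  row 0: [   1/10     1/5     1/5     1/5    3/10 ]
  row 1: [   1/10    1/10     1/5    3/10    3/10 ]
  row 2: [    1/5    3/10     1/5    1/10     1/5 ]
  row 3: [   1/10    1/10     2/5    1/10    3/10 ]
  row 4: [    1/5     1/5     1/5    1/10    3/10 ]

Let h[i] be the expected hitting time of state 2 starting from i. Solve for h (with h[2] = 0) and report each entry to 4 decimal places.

h = [4.2747, 4.2046, 0.0000, 3.5039, 4.3518]

First-step conditioning: h[2] = 0; for i ≠ 2, h[i] = 1 + Σ_k P[i][k]·h[k].
  h[0] = 1 + 1/10·h[0] + 1/5·h[1] + 1/5·h[3] + 3/10·h[4]
  h[1] = 1 + 1/10·h[0] + 1/10·h[1] + 3/10·h[3] + 3/10·h[4]
  h[3] = 1 + 1/10·h[0] + 1/10·h[1] + 1/10·h[3] + 3/10·h[4]
  h[4] = 1 + 1/5·h[0] + 1/5·h[1] + 1/10·h[3] + 3/10·h[4]
Solving the 4×4 linear system over states ≠ 2 gives exactly h = [6100/1427, 6000/1427, 0, 5000/1427, 6210/1427] (h[2] = 0 is the target).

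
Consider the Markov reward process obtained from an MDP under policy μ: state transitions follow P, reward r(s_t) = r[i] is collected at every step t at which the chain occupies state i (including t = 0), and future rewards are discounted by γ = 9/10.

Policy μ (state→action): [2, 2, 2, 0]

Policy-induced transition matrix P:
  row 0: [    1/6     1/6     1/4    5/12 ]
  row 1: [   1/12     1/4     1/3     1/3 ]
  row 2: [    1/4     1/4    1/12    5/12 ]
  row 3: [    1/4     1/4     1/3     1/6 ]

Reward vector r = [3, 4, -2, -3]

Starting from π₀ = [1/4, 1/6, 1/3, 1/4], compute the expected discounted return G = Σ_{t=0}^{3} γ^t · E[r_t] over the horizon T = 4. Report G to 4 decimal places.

t=0: π = [0.2500, 0.1667, 0.3333, 0.2500], E[r] = 0.0000, γ^t·E[r] = 0.000000, running G = 0.000000
t=1: π = [0.2014, 0.2292, 0.2292, 0.3403], E[r] = 0.0417, γ^t·E[r] = 0.037500, running G = 0.037500
t=2: π = [0.1950, 0.2332, 0.2593, 0.3125], E[r] = 0.0619, γ^t·E[r] = 0.050156, running G = 0.087656
t=3: π = [0.1949, 0.2337, 0.2523, 0.3191], E[r] = 0.0578, γ^t·E[r] = 0.042117, running G = 0.129773

G = 0.1298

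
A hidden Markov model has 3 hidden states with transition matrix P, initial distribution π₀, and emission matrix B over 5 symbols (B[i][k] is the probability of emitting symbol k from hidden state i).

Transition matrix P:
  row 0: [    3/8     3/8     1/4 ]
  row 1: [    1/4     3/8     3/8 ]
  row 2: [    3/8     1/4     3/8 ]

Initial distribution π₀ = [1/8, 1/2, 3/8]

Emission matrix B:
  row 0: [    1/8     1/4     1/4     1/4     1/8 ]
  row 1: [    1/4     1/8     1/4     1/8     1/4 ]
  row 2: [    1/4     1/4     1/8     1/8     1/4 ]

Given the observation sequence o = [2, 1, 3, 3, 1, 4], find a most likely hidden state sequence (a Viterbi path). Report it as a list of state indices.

path = [1, 2, 0, 0, 0, 1]

t=0: δ = [3.125e-02, 1.250e-01, 4.688e-02]  (obs o_0=2)
t=1: δ = [7.812e-03, 5.859e-03, 1.172e-02]  ψ = [1, 1, 1]  (obs o_1=1)
t=2: δ = [1.099e-03, 3.662e-04, 5.493e-04]  ψ = [2, 0, 2]  (obs o_2=3)
t=3: δ = [1.030e-04, 5.150e-05, 3.433e-05]  ψ = [0, 0, 0]  (obs o_3=3)
t=4: δ = [9.656e-06, 4.828e-06, 6.437e-06]  ψ = [0, 0, 0]  (obs o_4=1)
t=5: δ = [4.526e-07, 9.052e-07, 6.035e-07]  ψ = [0, 0, 0]  (obs o_5=4)
backtrack: best end state = 1; path = [1, 2, 0, 0, 0, 1]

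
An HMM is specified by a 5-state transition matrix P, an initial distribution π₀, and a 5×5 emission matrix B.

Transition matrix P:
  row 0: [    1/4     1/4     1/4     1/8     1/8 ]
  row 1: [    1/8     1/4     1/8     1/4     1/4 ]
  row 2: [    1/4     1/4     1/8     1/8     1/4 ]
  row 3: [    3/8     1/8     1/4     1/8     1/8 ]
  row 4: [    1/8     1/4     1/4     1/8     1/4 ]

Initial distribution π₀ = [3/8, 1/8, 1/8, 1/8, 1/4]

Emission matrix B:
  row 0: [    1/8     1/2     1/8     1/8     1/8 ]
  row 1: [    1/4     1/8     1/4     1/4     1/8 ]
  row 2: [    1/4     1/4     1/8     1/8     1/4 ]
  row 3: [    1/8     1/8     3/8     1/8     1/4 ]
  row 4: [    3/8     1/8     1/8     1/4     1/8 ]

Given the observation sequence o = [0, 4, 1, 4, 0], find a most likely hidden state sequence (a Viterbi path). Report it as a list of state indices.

t=0: δ = [4.688e-02, 3.125e-02, 3.125e-02, 1.562e-02, 9.375e-02]  (obs o_0=0)
t=1: δ = [1.465e-03, 2.930e-03, 5.859e-03, 2.930e-03, 2.930e-03]  ψ = [0, 4, 4, 4, 4]  (obs o_1=4)
t=2: δ = [7.324e-04, 1.831e-04, 1.831e-04, 9.155e-05, 1.831e-04]  ψ = [2, 2, 2, 1, 2]  (obs o_2=1)
t=3: δ = [2.289e-05, 2.289e-05, 4.578e-05, 2.289e-05, 1.144e-05]  ψ = [0, 0, 0, 0, 0]  (obs o_3=4)
t=4: δ = [1.431e-06, 2.861e-06, 1.431e-06, 7.153e-07, 4.292e-06]  ψ = [2, 2, 0, 1, 2]  (obs o_4=0)
backtrack: best end state = 4; path = [4, 2, 0, 2, 4]

path = [4, 2, 0, 2, 4]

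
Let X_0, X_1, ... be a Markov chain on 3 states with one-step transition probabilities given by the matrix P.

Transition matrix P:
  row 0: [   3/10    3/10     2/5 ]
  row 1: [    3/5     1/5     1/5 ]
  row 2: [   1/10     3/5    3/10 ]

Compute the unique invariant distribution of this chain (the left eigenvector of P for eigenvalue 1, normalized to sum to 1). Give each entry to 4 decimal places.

π = [0.3465, 0.3543, 0.2992]

Balance equations π_j = Σ_i π_i·P[i][j]:
  π_0 = 3/10·π_0 + 3/5·π_1 + 1/10·π_2
  π_1 = 3/10·π_0 + 1/5·π_1 + 3/5·π_2
  normalize: π_0 + π_1 + π_2 = 1
Solving the linear system gives exactly π = [44/127, 45/127, 38/127].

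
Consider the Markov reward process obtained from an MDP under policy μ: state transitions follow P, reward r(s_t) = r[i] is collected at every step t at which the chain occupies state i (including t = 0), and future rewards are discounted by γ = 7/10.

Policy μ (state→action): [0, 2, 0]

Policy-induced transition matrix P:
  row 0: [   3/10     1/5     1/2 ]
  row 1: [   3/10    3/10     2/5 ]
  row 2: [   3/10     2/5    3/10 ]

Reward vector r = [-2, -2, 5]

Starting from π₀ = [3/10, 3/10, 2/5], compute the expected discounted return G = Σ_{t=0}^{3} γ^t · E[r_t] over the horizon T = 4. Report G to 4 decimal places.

t=0: π = [0.3000, 0.3000, 0.4000], E[r] = 0.8000, γ^t·E[r] = 0.800000, running G = 0.800000
t=1: π = [0.3000, 0.3100, 0.3900], E[r] = 0.7300, γ^t·E[r] = 0.511000, running G = 1.311000
t=2: π = [0.3000, 0.3090, 0.3910], E[r] = 0.7370, γ^t·E[r] = 0.361130, running G = 1.672130
t=3: π = [0.3000, 0.3091, 0.3909], E[r] = 0.7363, γ^t·E[r] = 0.252551, running G = 1.924681

G = 1.9247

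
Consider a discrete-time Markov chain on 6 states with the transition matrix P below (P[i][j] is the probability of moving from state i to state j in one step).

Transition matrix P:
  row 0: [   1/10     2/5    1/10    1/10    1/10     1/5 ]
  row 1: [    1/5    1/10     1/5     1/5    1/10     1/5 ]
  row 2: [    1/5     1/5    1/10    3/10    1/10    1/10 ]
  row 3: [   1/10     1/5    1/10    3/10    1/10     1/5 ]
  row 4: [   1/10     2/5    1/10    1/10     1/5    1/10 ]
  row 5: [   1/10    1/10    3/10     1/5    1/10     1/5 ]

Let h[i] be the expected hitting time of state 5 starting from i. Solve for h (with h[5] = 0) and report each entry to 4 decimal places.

First-step conditioning: h[5] = 0; for i ≠ 5, h[i] = 1 + Σ_k P[i][k]·h[k].
  h[0] = 1 + 1/10·h[0] + 2/5·h[1] + 1/10·h[2] + 1/10·h[3] + 1/10·h[4]
  h[1] = 1 + 1/5·h[0] + 1/10·h[1] + 1/5·h[2] + 1/5·h[3] + 1/10·h[4]
  h[2] = 1 + 1/5·h[0] + 1/5·h[1] + 1/10·h[2] + 3/10·h[3] + 1/10·h[4]
  h[3] = 1 + 1/10·h[0] + 1/5·h[1] + 1/10·h[2] + 3/10·h[3] + 1/10·h[4]
  h[4] = 1 + 1/10·h[0] + 2/5·h[1] + 1/10·h[2] + 1/10·h[3] + 1/5·h[4]
Solving the 5×5 linear system over states ≠ 5 gives exactly h = [675/119, 40/7, 2965/476, 385/68, 750/119, 0] (h[5] = 0 is the target).

h = [5.6723, 5.7143, 6.2290, 5.6618, 6.3025, 0.0000]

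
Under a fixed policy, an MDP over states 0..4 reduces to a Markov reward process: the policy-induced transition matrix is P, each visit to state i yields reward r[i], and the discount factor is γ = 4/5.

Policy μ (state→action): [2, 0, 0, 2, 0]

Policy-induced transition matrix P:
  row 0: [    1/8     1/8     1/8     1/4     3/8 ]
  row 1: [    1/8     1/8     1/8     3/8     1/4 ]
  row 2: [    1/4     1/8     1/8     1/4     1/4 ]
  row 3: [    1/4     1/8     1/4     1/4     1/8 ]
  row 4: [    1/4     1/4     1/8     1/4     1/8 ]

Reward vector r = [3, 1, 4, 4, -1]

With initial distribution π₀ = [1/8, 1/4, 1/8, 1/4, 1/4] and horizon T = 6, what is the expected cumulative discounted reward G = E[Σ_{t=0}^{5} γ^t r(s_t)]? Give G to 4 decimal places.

t=0: π = [0.1250, 0.2500, 0.1250, 0.2500, 0.2500], E[r] = 1.8750, γ^t·E[r] = 1.875000, running G = 1.875000
t=1: π = [0.2031, 0.1563, 0.1563, 0.2813, 0.2031], E[r] = 2.3125, γ^t·E[r] = 1.850000, running G = 3.725000
t=2: π = [0.2051, 0.1504, 0.1602, 0.2695, 0.2148], E[r] = 2.2695, γ^t·E[r] = 1.452500, running G = 5.177500
t=3: π = [0.2056, 0.1519, 0.1587, 0.2688, 0.2151], E[r] = 2.2634, γ^t·E[r] = 1.158875, running G = 6.336375
t=4: π = [0.2053, 0.1519, 0.1586, 0.2690, 0.2152], E[r] = 2.2630, γ^t·E[r] = 0.926913, running G = 7.263288
t=5: π = [0.2053, 0.1519, 0.1586, 0.2690, 0.2151], E[r] = 2.2632, γ^t·E[r] = 0.741619, running G = 8.004906

G = 8.0049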